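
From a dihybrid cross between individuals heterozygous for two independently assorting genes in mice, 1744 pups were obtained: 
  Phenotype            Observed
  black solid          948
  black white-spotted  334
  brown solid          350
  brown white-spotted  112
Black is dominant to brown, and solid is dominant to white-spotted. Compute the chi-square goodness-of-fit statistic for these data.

2.960

A dihybrid F₂ with independent assortment and complete dominance at both loci gives a 9:3:3:1 phenotypic ratio.
Expected counts for N = 1744 under a 9:3:3:1 ratio (total parts = 16):
  black solid: 1744 × 9/16 = 981
  black white-spotted: 1744 × 3/16 = 327
  brown solid: 1744 × 3/16 = 327
  brown white-spotted: 1744 × 1/16 = 109
χ² = Σ (O − E)² / E
  black solid: (948 − 981)² / 981 = 1.1101
  black white-spotted: (334 − 327)² / 327 = 0.1498
  brown solid: (350 − 327)² / 327 = 1.6177
  brown white-spotted: (112 − 109)² / 109 = 0.0826
χ² = 1.1101 + 0.1498 + 1.6177 + 0.0826 = 2.9602 ≈ 2.960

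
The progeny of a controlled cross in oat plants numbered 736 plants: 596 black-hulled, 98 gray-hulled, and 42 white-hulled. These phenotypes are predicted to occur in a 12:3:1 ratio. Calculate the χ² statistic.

15.449

The 12:3:1 ratio has 16 parts, so with N = 736 the expected counts are:
  black-hulled: 736 × 12/16 = 552
  gray-hulled: 736 × 3/16 = 138
  white-hulled: 736 × 1/16 = 46
χ² = Σ (O − E)² / E
  black-hulled: (596 − 552)² / 552 = 3.5072
  gray-hulled: (98 − 138)² / 138 = 11.5942
  white-hulled: (42 − 46)² / 46 = 0.3478
χ² = 3.5072 + 11.5942 + 0.3478 = 15.4492 ≈ 15.449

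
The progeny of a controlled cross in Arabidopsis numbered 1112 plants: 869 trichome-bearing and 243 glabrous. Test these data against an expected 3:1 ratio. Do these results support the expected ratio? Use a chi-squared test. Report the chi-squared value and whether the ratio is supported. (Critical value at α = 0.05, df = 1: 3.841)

5.875; not consistent

The 3:1 ratio has 4 parts, so with N = 1112 the expected counts are:
  trichome-bearing: 1112 × 3/4 = 834
  glabrous: 1112 × 1/4 = 278
χ² = Σ (O − E)² / E
  trichome-bearing: (869 − 834)² / 834 = 1.4688
  glabrous: (243 − 278)² / 278 = 4.4065
χ² = 1.4688 + 4.4065 = 5.8753 ≈ 5.875
Degrees of freedom = 2 − 1 = 1; critical value at α = 0.05 is 3.841.
Since 5.875 > 3.841, we reject the null hypothesis — the data do not fit the 3:1 ratio.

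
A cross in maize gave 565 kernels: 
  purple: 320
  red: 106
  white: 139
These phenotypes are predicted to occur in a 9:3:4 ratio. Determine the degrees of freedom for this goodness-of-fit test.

2

A goodness-of-fit test with 3 phenotype classes has df = 3 − 1 = 2.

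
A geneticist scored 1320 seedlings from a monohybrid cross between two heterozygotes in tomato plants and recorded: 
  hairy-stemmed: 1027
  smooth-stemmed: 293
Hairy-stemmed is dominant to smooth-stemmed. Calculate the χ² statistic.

For a monohybrid cross between heterozygotes with complete dominance, the expected phenotypic ratio is 3:1.
The 3:1 ratio has 4 parts, so with N = 1320 the expected counts are:
  hairy-stemmed: 1320 × 3/4 = 990
  smooth-stemmed: 1320 × 1/4 = 330
χ² = Σ (O − E)² / E
  hairy-stemmed: (1027 − 990)² / 990 = 1.3828
  smooth-stemmed: (293 − 330)² / 330 = 4.1485
χ² = 1.3828 + 4.1485 = 5.5313 ≈ 5.531

5.531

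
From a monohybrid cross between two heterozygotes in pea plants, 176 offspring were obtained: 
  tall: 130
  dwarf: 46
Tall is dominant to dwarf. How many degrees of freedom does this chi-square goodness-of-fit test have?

For a monohybrid cross between heterozygotes with complete dominance, the expected phenotypic ratio is 3:1.
A goodness-of-fit test with 2 phenotype classes has df = 2 − 1 = 1.

1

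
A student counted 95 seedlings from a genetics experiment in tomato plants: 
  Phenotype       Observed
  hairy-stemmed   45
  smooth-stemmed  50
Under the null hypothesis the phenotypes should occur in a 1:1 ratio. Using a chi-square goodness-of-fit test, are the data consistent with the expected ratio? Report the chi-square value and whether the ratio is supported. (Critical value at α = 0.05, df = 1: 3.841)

0.263; consistent

Total ratio parts = 2. Expected numbers out of 95:
  hairy-stemmed: 95 × 1/2 = 47.5
  smooth-stemmed: 95 × 1/2 = 47.5
χ² = Σ (O − E)² / E
  hairy-stemmed: (45 − 47.5)² / 47.5 = 0.1316
  smooth-stemmed: (50 − 47.5)² / 47.5 = 0.1316
χ² = 0.1316 + 0.1316 = 0.2632 ≈ 0.263
Degrees of freedom = 2 − 1 = 1; critical value at α = 0.05 is 3.841.
Since 0.263 < 3.841, we fail to reject the null hypothesis — the data are consistent with the 1:1 ratio.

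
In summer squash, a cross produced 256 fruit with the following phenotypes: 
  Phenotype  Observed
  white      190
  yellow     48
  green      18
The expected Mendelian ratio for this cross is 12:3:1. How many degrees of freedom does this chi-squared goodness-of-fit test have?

A goodness-of-fit test with 3 phenotype classes has df = 3 − 1 = 2.

2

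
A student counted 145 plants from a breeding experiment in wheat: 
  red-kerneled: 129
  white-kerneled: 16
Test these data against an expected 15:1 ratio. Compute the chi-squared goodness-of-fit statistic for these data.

The 15:1 ratio has 16 parts, so with N = 145 the expected counts are:
  red-kerneled: 145 × 15/16 = 135.9375
  white-kerneled: 145 × 1/16 = 9.0625
χ² = Σ (O − E)² / E
  red-kerneled: (129 − 135.9375)² / 135.9375 = 0.3541
  white-kerneled: (16 − 9.0625)² / 9.0625 = 5.3108
χ² = 0.3541 + 5.3108 = 5.6649 ≈ 5.665

5.665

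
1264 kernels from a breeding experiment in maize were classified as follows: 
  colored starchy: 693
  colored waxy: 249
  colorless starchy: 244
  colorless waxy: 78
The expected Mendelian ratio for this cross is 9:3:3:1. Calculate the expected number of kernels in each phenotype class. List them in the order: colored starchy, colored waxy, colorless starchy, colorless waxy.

Expected counts for N = 1264 under a 9:3:3:1 ratio (total parts = 16):
  colored starchy: 1264 × 9/16 = 711
  colored waxy: 1264 × 3/16 = 237
  colorless starchy: 1264 × 3/16 = 237
  colorless waxy: 1264 × 1/16 = 79

711, 237, 237, 79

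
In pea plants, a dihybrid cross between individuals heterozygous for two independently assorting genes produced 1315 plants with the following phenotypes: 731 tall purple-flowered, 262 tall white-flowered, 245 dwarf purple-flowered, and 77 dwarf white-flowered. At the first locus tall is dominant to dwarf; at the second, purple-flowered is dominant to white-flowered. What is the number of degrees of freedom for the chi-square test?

3

A dihybrid F₂ with independent assortment and complete dominance at both loci gives a 9:3:3:1 phenotypic ratio.
A goodness-of-fit test with 4 phenotype classes has df = 4 − 1 = 3.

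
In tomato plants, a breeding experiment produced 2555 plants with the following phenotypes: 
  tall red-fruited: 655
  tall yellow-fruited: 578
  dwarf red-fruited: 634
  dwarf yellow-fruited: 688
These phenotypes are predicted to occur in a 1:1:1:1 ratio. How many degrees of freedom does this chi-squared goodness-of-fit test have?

A goodness-of-fit test with 4 phenotype classes has df = 4 − 1 = 3.

3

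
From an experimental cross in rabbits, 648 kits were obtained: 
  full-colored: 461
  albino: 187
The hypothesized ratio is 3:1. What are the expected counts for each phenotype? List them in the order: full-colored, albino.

The 3:1 ratio has 4 parts, so with N = 648 the expected counts are:
  full-colored: 648 × 3/4 = 486
  albino: 648 × 1/4 = 162

486, 162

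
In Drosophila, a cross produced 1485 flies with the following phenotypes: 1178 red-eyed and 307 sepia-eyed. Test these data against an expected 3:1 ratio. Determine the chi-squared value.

Total ratio parts = 4. Expected numbers out of 1485:
  red-eyed: 1485 × 3/4 = 1113.75
  sepia-eyed: 1485 × 1/4 = 371.25
χ² = Σ (O − E)² / E
  red-eyed: (1178 − 1113.75)² / 1113.75 = 3.7065
  sepia-eyed: (307 − 371.25)² / 371.25 = 11.1194
χ² = 3.7065 + 11.1194 = 14.8259 ≈ 14.826

14.826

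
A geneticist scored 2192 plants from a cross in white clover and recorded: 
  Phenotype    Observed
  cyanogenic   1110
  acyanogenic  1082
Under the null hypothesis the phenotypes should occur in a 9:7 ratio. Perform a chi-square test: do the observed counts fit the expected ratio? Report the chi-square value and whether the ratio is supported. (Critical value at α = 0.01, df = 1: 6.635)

28.046; not consistent

Under the 9:7 hypothesis (Σ ratio = 16, N = 2192):
  cyanogenic: 2192 × 9/16 = 1233
  acyanogenic: 2192 × 7/16 = 959
χ² = Σ (O − E)² / E
  cyanogenic: (1110 − 1233)² / 1233 = 12.2701
  acyanogenic: (1082 − 959)² / 959 = 15.7758
χ² = 12.2701 + 15.7758 = 28.0459 ≈ 28.046
Degrees of freedom = 2 − 1 = 1; critical value at α = 0.01 is 6.635.
Since 28.046 > 6.635, we reject the null hypothesis — the data do not fit the 9:7 ratio.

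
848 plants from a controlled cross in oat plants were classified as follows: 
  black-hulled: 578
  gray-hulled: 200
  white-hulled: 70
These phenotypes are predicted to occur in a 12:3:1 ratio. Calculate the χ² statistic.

21.314

Total ratio parts = 16. Expected numbers out of 848:
  black-hulled: 848 × 12/16 = 636
  gray-hulled: 848 × 3/16 = 159
  white-hulled: 848 × 1/16 = 53
χ² = Σ (O − E)² / E
  black-hulled: (578 − 636)² / 636 = 5.2893
  gray-hulled: (200 − 159)² / 159 = 10.5723
  white-hulled: (70 − 53)² / 53 = 5.4528
χ² = 5.2893 + 10.5723 + 5.4528 = 21.3144 ≈ 21.314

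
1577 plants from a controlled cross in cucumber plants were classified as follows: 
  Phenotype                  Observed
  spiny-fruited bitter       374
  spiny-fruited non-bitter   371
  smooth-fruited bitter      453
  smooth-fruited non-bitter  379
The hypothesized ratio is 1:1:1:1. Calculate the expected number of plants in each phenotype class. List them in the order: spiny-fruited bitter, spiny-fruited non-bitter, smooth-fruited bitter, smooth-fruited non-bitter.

394.25, 394.25, 394.25, 394.25

The 1:1:1:1 ratio has 4 parts, so with N = 1577 the expected counts are:
  spiny-fruited bitter: 1577 × 1/4 = 394.25
  spiny-fruited non-bitter: 1577 × 1/4 = 394.25
  smooth-fruited bitter: 1577 × 1/4 = 394.25
  smooth-fruited non-bitter: 1577 × 1/4 = 394.25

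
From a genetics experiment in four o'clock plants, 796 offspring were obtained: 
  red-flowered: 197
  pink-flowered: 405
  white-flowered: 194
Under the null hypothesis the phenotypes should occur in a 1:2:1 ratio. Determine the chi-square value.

The 1:2:1 ratio has 4 parts, so with N = 796 the expected counts are:
  red-flowered: 796 × 1/4 = 199
  pink-flowered: 796 × 2/4 = 398
  white-flowered: 796 × 1/4 = 199
χ² = Σ (O − E)² / E
  red-flowered: (197 − 199)² / 199 = 0.0201
  pink-flowered: (405 − 398)² / 398 = 0.1231
  white-flowered: (194 − 199)² / 199 = 0.1256
χ² = 0.0201 + 0.1231 + 0.1256 = 0.2688 ≈ 0.269

0.269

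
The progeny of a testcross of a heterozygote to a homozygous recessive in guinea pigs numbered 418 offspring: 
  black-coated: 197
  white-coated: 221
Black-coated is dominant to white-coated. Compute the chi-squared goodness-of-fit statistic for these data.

A testcross of a heterozygote (Aa × aa) gives a 1:1 phenotypic ratio.
Under the 1:1 hypothesis (Σ ratio = 2, N = 418):
  black-coated: 418 × 1/2 = 209
  white-coated: 418 × 1/2 = 209
χ² = Σ (O − E)² / E
  black-coated: (197 − 209)² / 209 = 0.6890
  white-coated: (221 − 209)² / 209 = 0.6890
χ² = 0.6890 + 0.6890 = 1.378

1.378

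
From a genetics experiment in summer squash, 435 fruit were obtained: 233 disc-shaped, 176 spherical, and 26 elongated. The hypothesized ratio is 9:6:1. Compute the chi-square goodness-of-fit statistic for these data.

Expected counts for N = 435 under a 9:6:1 ratio (total parts = 16):
  disc-shaped: 435 × 9/16 = 244.6875
  spherical: 435 × 6/16 = 163.125
  elongated: 435 × 1/16 = 27.1875
χ² = Σ (O − E)² / E
  disc-shaped: (233 − 244.6875)² / 244.6875 = 0.5583
  spherical: (176 − 163.125)² / 163.125 = 1.0162
  elongated: (26 − 27.1875)² / 27.1875 = 0.0519
χ² = 0.5583 + 1.0162 + 0.0519 = 1.6264 ≈ 1.626

1.626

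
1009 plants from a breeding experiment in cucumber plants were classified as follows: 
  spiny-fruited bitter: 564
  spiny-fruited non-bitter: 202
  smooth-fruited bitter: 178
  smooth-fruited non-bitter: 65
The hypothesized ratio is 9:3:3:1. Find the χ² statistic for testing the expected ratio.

Expected counts for N = 1009 under a 9:3:3:1 ratio (total parts = 16):
  spiny-fruited bitter: 1009 × 9/16 = 567.5625
  spiny-fruited non-bitter: 1009 × 3/16 = 189.1875
  smooth-fruited bitter: 1009 × 3/16 = 189.1875
  smooth-fruited non-bitter: 1009 × 1/16 = 63.0625
χ² = Σ (O − E)² / E
  spiny-fruited bitter: (564 − 567.5625)² / 567.5625 = 0.0224
  spiny-fruited non-bitter: (202 − 189.1875)² / 189.1875 = 0.8677
  smooth-fruited bitter: (178 − 189.1875)² / 189.1875 = 0.6616
  smooth-fruited non-bitter: (65 − 63.0625)² / 63.0625 = 0.0595
χ² = 0.0224 + 0.8677 + 0.6616 + 0.0595 = 1.6112 ≈ 1.611

1.611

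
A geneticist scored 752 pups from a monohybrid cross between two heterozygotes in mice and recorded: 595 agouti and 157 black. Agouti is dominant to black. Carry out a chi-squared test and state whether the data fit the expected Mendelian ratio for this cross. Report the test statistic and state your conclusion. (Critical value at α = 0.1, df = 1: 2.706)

For a monohybrid cross between heterozygotes with complete dominance, the expected phenotypic ratio is 3:1.
Under the 3:1 hypothesis (Σ ratio = 4, N = 752):
  agouti: 752 × 3/4 = 564
  black: 752 × 1/4 = 188
χ² = Σ (O − E)² / E
  agouti: (595 − 564)² / 564 = 1.7039
  black: (157 − 188)² / 188 = 5.1117
χ² = 1.7039 + 5.1117 = 6.8156 ≈ 6.816
Degrees of freedom = 2 − 1 = 1; critical value at α = 0.1 is 2.706.
Since 6.816 > 2.706, we reject the null hypothesis — the data do not fit the 3:1 ratio.

6.816; not consistent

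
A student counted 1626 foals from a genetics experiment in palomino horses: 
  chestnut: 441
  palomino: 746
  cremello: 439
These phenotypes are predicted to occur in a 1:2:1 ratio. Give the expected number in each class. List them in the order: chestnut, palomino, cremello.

406.5, 813, 406.5

Total ratio parts = 4. Expected numbers out of 1626:
  chestnut: 1626 × 1/4 = 406.5
  palomino: 1626 × 2/4 = 813
  cremello: 1626 × 1/4 = 406.5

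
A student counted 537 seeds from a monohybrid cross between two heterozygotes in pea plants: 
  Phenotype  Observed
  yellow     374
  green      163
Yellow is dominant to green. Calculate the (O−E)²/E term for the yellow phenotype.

2.052

For a monohybrid cross between heterozygotes with complete dominance, the expected phenotypic ratio is 3:1.
Under the 3:1 hypothesis (Σ ratio = 4, N = 537):
  yellow: 537 × 3/4 = 402.75
  green: 537 × 1/4 = 134.25
Contribution of yellow: (374 − 402.75)² / 402.75 = 2.0523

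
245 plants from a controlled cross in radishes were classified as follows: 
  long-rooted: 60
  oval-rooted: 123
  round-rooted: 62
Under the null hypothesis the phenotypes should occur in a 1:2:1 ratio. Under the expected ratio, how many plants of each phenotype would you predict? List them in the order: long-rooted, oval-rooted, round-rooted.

Under the 1:2:1 hypothesis (Σ ratio = 4, N = 245):
  long-rooted: 245 × 1/4 = 61.25
  oval-rooted: 245 × 2/4 = 122.5
  round-rooted: 245 × 1/4 = 61.25

61.25, 122.5, 61.25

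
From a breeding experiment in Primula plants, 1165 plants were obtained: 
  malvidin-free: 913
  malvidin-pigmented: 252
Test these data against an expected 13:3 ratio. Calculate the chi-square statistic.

Under the 13:3 hypothesis (Σ ratio = 16, N = 1165):
  malvidin-free: 1165 × 13/16 = 946.5625
  malvidin-pigmented: 1165 × 3/16 = 218.4375
χ² = Σ (O − E)² / E
  malvidin-free: (913 − 946.5625)² / 946.5625 = 1.1900
  malvidin-pigmented: (252 − 218.4375)² / 218.4375 = 5.1568
χ² = 1.1900 + 5.1568 = 6.3468 ≈ 6.347

6.347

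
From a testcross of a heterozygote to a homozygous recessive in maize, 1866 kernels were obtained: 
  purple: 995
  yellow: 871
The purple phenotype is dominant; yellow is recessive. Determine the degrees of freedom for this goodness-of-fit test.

A testcross of a heterozygote (Aa × aa) gives a 1:1 phenotypic ratio.
A goodness-of-fit test with 2 phenotype classes has df = 2 − 1 = 1.

1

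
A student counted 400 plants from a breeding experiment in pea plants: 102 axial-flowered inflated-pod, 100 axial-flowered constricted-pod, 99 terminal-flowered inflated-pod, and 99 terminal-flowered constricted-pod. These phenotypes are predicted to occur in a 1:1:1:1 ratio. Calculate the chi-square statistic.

Total ratio parts = 4. Expected numbers out of 400:
  axial-flowered inflated-pod: 400 × 1/4 = 100
  axial-flowered constricted-pod: 400 × 1/4 = 100
  terminal-flowered inflated-pod: 400 × 1/4 = 100
  terminal-flowered constricted-pod: 400 × 1/4 = 100
χ² = Σ (O − E)² / E
  axial-flowered inflated-pod: (102 − 100)² / 100 = 0.0400
  axial-flowered constricted-pod: (100 − 100)² / 100 = 0.0000
  terminal-flowered inflated-pod: (99 − 100)² / 100 = 0.0100
  terminal-flowered constricted-pod: (99 − 100)² / 100 = 0.0100
χ² = 0.0400 + 0.0000 + 0.0100 + 0.0100 = 0.060

0.060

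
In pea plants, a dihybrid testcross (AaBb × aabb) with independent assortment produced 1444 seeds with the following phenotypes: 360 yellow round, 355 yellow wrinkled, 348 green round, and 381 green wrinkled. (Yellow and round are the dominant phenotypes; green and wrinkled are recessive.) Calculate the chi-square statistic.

1.679

A dihybrid testcross with independent assortment gives a 1:1:1:1 ratio.
The 1:1:1:1 ratio has 4 parts, so with N = 1444 the expected counts are:
  yellow round: 1444 × 1/4 = 361
  yellow wrinkled: 1444 × 1/4 = 361
  green round: 1444 × 1/4 = 361
  green wrinkled: 1444 × 1/4 = 361
χ² = Σ (O − E)² / E
  yellow round: (360 − 361)² / 361 = 0.0028
  yellow wrinkled: (355 − 361)² / 361 = 0.0997
  green round: (348 − 361)² / 361 = 0.4681
  green wrinkled: (381 − 361)² / 361 = 1.1080
χ² = 0.0028 + 0.0997 + 0.4681 + 1.1080 = 1.6786 ≈ 1.679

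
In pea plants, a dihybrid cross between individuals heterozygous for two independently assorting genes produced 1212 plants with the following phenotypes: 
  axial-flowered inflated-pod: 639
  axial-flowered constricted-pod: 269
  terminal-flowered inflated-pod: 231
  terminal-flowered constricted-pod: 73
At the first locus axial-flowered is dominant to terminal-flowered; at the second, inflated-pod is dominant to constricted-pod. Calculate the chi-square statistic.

10.513

A dihybrid F₂ with independent assortment and complete dominance at both loci gives a 9:3:3:1 phenotypic ratio.
Expected counts for N = 1212 under a 9:3:3:1 ratio (total parts = 16):
  axial-flowered inflated-pod: 1212 × 9/16 = 681.75
  axial-flowered constricted-pod: 1212 × 3/16 = 227.25
  terminal-flowered inflated-pod: 1212 × 3/16 = 227.25
  terminal-flowered constricted-pod: 1212 × 1/16 = 75.75
χ² = Σ (O − E)² / E
  axial-flowered inflated-pod: (639 − 681.75)² / 681.75 = 2.6807
  axial-flowered constricted-pod: (269 − 227.25)² / 227.25 = 7.6702
  terminal-flowered inflated-pod: (231 − 227.25)² / 227.25 = 0.0619
  terminal-flowered constricted-pod: (73 − 75.75)² / 75.75 = 0.0998
χ² = 2.6807 + 7.6702 + 0.0619 + 0.0998 = 10.5126 ≈ 10.513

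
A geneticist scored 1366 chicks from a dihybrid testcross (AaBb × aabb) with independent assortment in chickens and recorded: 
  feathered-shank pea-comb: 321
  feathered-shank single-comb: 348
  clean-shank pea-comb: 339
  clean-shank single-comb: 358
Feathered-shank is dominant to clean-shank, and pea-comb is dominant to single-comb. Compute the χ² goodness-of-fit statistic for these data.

A dihybrid testcross with independent assortment gives a 1:1:1:1 ratio.
Expected counts for N = 1366 under a 1:1:1:1 ratio (total parts = 4):
  feathered-shank pea-comb: 1366 × 1/4 = 341.5
  feathered-shank single-comb: 1366 × 1/4 = 341.5
  clean-shank pea-comb: 1366 × 1/4 = 341.5
  clean-shank single-comb: 1366 × 1/4 = 341.5
χ² = Σ (O − E)² / E
  feathered-shank pea-comb: (321 − 341.5)² / 341.5 = 1.2306
  feathered-shank single-comb: (348 − 341.5)² / 341.5 = 0.1237
  clean-shank pea-comb: (339 − 341.5)² / 341.5 = 0.0183
  clean-shank single-comb: (358 − 341.5)² / 341.5 = 0.7972
χ² = 1.2306 + 0.1237 + 0.0183 + 0.7972 = 2.1698 ≈ 2.170

2.170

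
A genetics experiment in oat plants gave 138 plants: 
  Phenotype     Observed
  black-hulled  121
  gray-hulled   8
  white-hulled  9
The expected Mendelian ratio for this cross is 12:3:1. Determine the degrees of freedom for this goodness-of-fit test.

2

A goodness-of-fit test with 3 phenotype classes has df = 3 − 1 = 2.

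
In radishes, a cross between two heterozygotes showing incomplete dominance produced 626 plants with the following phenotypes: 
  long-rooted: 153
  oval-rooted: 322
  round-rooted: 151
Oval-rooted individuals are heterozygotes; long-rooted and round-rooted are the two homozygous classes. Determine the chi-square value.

With incomplete dominance, a heterozygote × heterozygote cross gives a 1:2:1 phenotypic ratio.
The 1:2:1 ratio has 4 parts, so with N = 626 the expected counts are:
  long-rooted: 626 × 1/4 = 156.5
  oval-rooted: 626 × 2/4 = 313
  round-rooted: 626 × 1/4 = 156.5
χ² = Σ (O − E)² / E
  long-rooted: (153 − 156.5)² / 156.5 = 0.0783
  oval-rooted: (322 − 313)² / 313 = 0.2588
  round-rooted: (151 − 156.5)² / 156.5 = 0.1933
χ² = 0.0783 + 0.2588 + 0.1933 = 0.5304 ≈ 0.530

0.530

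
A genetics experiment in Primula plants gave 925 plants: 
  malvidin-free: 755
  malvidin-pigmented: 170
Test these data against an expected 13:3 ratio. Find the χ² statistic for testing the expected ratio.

0.084

Under the 13:3 hypothesis (Σ ratio = 16, N = 925):
  malvidin-free: 925 × 13/16 = 751.5625
  malvidin-pigmented: 925 × 3/16 = 173.4375
χ² = Σ (O − E)² / E
  malvidin-free: (755 − 751.5625)² / 751.5625 = 0.0157
  malvidin-pigmented: (170 − 173.4375)² / 173.4375 = 0.0681
χ² = 0.0157 + 0.0681 = 0.0838 ≈ 0.084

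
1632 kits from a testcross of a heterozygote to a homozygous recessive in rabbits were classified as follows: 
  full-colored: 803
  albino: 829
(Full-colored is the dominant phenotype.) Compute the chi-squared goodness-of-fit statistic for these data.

A testcross of a heterozygote (Aa × aa) gives a 1:1 phenotypic ratio.
The 1:1 ratio has 2 parts, so with N = 1632 the expected counts are:
  full-colored: 1632 × 1/2 = 816
  albino: 1632 × 1/2 = 816
χ² = Σ (O − E)² / E
  full-colored: (803 − 816)² / 816 = 0.2071
  albino: (829 − 816)² / 816 = 0.2071
χ² = 0.2071 + 0.2071 = 0.4142 ≈ 0.414

0.414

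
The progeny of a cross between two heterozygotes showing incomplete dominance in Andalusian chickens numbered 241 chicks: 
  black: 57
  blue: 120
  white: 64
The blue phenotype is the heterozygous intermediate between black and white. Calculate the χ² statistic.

With incomplete dominance, a heterozygote × heterozygote cross gives a 1:2:1 phenotypic ratio.
The 1:2:1 ratio has 4 parts, so with N = 241 the expected counts are:
  black: 241 × 1/4 = 60.25
  blue: 241 × 2/4 = 120.5
  white: 241 × 1/4 = 60.25
χ² = Σ (O − E)² / E
  black: (57 − 60.25)² / 60.25 = 0.1753
  blue: (120 − 120.5)² / 120.5 = 0.0021
  white: (64 − 60.25)² / 60.25 = 0.2334
χ² = 0.1753 + 0.0021 + 0.2334 = 0.4108 ≈ 0.411

0.411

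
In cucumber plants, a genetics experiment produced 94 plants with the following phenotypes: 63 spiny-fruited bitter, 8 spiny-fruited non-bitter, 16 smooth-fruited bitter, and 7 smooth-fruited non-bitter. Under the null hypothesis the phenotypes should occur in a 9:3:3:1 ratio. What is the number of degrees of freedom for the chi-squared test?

3

A goodness-of-fit test with 4 phenotype classes has df = 4 − 1 = 3.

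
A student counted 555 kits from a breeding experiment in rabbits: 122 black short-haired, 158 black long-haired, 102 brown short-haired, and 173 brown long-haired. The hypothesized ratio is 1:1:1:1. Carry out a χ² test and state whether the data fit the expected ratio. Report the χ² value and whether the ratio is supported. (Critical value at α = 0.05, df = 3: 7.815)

22.881; not consistent

Total ratio parts = 4. Expected numbers out of 555:
  black short-haired: 555 × 1/4 = 138.75
  black long-haired: 555 × 1/4 = 138.75
  brown short-haired: 555 × 1/4 = 138.75
  brown long-haired: 555 × 1/4 = 138.75
χ² = Σ (O − E)² / E
  black short-haired: (122 − 138.75)² / 138.75 = 2.0221
  black long-haired: (158 − 138.75)² / 138.75 = 2.6707
  brown short-haired: (102 − 138.75)² / 138.75 = 9.7338
  brown long-haired: (173 − 138.75)² / 138.75 = 8.4545
χ² = 2.0221 + 2.6707 + 9.7338 + 8.4545 = 22.8811 ≈ 22.881
Degrees of freedom = 4 − 1 = 3; critical value at α = 0.05 is 7.815.
Since 22.881 > 7.815, we reject the null hypothesis — the data do not fit the 1:1:1:1 ratio.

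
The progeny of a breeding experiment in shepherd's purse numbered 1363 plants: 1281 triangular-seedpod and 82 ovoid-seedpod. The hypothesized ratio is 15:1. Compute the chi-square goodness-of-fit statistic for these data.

Total ratio parts = 16. Expected numbers out of 1363:
  triangular-seedpod: 1363 × 15/16 = 1277.8125
  ovoid-seedpod: 1363 × 1/16 = 85.1875
χ² = Σ (O − E)² / E
  triangular-seedpod: (1281 − 1277.8125)² / 1277.8125 = 0.0080
  ovoid-seedpod: (82 − 85.1875)² / 85.1875 = 0.1193
χ² = 0.0080 + 0.1193 = 0.1273 ≈ 0.127

0.127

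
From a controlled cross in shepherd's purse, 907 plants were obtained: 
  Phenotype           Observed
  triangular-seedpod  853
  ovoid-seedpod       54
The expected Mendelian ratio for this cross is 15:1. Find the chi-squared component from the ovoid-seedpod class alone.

The 15:1 ratio has 16 parts, so with N = 907 the expected counts are:
  triangular-seedpod: 907 × 15/16 = 850.3125
  ovoid-seedpod: 907 × 1/16 = 56.6875
Contribution of ovoid-seedpod: (54 − 56.6875)² / 56.6875 = 0.1274

0.127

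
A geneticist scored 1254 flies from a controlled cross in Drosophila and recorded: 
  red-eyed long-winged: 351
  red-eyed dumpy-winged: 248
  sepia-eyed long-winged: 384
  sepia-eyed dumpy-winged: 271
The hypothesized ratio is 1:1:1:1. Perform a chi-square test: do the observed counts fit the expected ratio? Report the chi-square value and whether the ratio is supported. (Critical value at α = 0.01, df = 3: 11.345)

The 1:1:1:1 ratio has 4 parts, so with N = 1254 the expected counts are:
  red-eyed long-winged: 1254 × 1/4 = 313.5
  red-eyed dumpy-winged: 1254 × 1/4 = 313.5
  sepia-eyed long-winged: 1254 × 1/4 = 313.5
  sepia-eyed dumpy-winged: 1254 × 1/4 = 313.5
χ² = Σ (O − E)² / E
  red-eyed long-winged: (351 − 313.5)² / 313.5 = 4.4856
  red-eyed dumpy-winged: (248 − 313.5)² / 313.5 = 13.6850
  sepia-eyed long-winged: (384 − 313.5)² / 313.5 = 15.8541
  sepia-eyed dumpy-winged: (271 − 313.5)² / 313.5 = 5.7616
χ² = 4.4856 + 13.6850 + 15.8541 + 5.7616 = 39.7863 ≈ 39.786
Degrees of freedom = 4 − 1 = 3; critical value at α = 0.01 is 11.345.
Since 39.786 > 11.345, we reject the null hypothesis — the data do not fit the 1:1:1:1 ratio.

39.786; not consistent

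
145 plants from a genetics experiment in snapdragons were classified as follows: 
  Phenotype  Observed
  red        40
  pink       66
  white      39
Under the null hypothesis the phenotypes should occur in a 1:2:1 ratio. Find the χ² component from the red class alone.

0.388

Total ratio parts = 4. Expected numbers out of 145:
  red: 145 × 1/4 = 36.25
  pink: 145 × 2/4 = 72.5
  white: 145 × 1/4 = 36.25
Contribution of red: (40 − 36.25)² / 36.25 = 0.3879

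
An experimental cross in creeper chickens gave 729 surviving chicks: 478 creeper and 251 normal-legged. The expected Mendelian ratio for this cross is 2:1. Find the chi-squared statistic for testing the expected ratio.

Expected counts for N = 729 under a 2:1 ratio (total parts = 3):
  creeper: 729 × 2/3 = 486
  normal-legged: 729 × 1/3 = 243
χ² = Σ (O − E)² / E
  creeper: (478 − 486)² / 486 = 0.1317
  normal-legged: (251 − 243)² / 243 = 0.2634
χ² = 0.1317 + 0.2634 = 0.3951 ≈ 0.395

0.395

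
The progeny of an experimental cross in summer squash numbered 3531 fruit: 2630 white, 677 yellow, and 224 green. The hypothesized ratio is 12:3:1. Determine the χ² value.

0.513

Expected counts for N = 3531 under a 12:3:1 ratio (total parts = 16):
  white: 3531 × 12/16 = 2648.25
  yellow: 3531 × 3/16 = 662.0625
  green: 3531 × 1/16 = 220.6875
χ² = Σ (O − E)² / E
  white: (2630 − 2648.25)² / 2648.25 = 0.1258
  yellow: (677 − 662.0625)² / 662.0625 = 0.3370
  green: (224 − 220.6875)² / 220.6875 = 0.0497
χ² = 0.1258 + 0.3370 + 0.0497 = 0.5125 ≈ 0.513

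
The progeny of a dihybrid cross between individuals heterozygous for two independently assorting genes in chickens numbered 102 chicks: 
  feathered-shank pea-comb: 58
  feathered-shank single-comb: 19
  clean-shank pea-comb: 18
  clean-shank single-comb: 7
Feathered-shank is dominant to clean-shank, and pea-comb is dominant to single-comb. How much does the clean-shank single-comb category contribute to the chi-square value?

A dihybrid F₂ with independent assortment and complete dominance at both loci gives a 9:3:3:1 phenotypic ratio.
The 9:3:3:1 ratio has 16 parts, so with N = 102 the expected counts are:
  feathered-shank pea-comb: 102 × 9/16 = 57.375
  feathered-shank single-comb: 102 × 3/16 = 19.125
  clean-shank pea-comb: 102 × 3/16 = 19.125
  clean-shank single-comb: 102 × 1/16 = 6.375
Contribution of clean-shank single-comb: (7 − 6.375)² / 6.375 = 0.0613

0.061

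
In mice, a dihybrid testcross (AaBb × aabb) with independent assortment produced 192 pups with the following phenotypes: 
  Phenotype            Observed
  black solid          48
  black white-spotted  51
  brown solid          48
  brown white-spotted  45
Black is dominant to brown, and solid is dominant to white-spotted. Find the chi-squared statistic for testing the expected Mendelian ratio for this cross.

A dihybrid testcross with independent assortment gives a 1:1:1:1 ratio.
Expected counts for N = 192 under a 1:1:1:1 ratio (total parts = 4):
  black solid: 192 × 1/4 = 48
  black white-spotted: 192 × 1/4 = 48
  brown solid: 192 × 1/4 = 48
  brown white-spotted: 192 × 1/4 = 48
χ² = Σ (O − E)² / E
  black solid: (48 − 48)² / 48 = 0.0000
  black white-spotted: (51 − 48)² / 48 = 0.1875
  brown solid: (48 − 48)² / 48 = 0.0000
  brown white-spotted: (45 − 48)² / 48 = 0.1875
χ² = 0.0000 + 0.1875 + 0.0000 + 0.1875 = 0.375

0.375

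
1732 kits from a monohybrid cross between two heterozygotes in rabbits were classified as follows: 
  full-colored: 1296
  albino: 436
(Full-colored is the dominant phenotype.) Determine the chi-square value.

For a monohybrid cross between heterozygotes with complete dominance, the expected phenotypic ratio is 3:1.
Total ratio parts = 4. Expected numbers out of 1732:
  full-colored: 1732 × 3/4 = 1299
  albino: 1732 × 1/4 = 433
χ² = Σ (O − E)² / E
  full-colored: (1296 − 1299)² / 1299 = 0.0069
  albino: (436 − 433)² / 433 = 0.0208
χ² = 0.0069 + 0.0208 = 0.0277 ≈ 0.028

0.028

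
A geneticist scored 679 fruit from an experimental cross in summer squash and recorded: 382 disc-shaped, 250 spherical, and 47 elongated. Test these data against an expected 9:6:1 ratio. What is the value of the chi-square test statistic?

0.575

Expected counts for N = 679 under a 9:6:1 ratio (total parts = 16):
  disc-shaped: 679 × 9/16 = 381.9375
  spherical: 679 × 6/16 = 254.625
  elongated: 679 × 1/16 = 42.4375
χ² = Σ (O − E)² / E
  disc-shaped: (382 − 381.9375)² / 381.9375 = 0.0000
  spherical: (250 − 254.625)² / 254.625 = 0.0840
  elongated: (47 − 42.4375)² / 42.4375 = 0.4905
χ² = 0.0000 + 0.0840 + 0.4905 = 0.5745 ≈ 0.575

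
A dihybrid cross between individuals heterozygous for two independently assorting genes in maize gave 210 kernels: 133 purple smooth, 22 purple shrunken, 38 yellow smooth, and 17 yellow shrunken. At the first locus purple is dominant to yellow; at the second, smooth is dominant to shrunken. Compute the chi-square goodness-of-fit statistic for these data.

10.732

A dihybrid F₂ with independent assortment and complete dominance at both loci gives a 9:3:3:1 phenotypic ratio.
The 9:3:3:1 ratio has 16 parts, so with N = 210 the expected counts are:
  purple smooth: 210 × 9/16 = 118.125
  purple shrunken: 210 × 3/16 = 39.375
  yellow smooth: 210 × 3/16 = 39.375
  yellow shrunken: 210 × 1/16 = 13.125
χ² = Σ (O − E)² / E
  purple smooth: (133 − 118.125)² / 118.125 = 1.8731
  purple shrunken: (22 − 39.375)² / 39.375 = 7.6671
  yellow smooth: (38 − 39.375)² / 39.375 = 0.0480
  yellow shrunken: (17 − 13.125)² / 13.125 = 1.1440
χ² = 1.8731 + 7.6671 + 0.0480 + 1.1440 = 10.7322 ≈ 10.732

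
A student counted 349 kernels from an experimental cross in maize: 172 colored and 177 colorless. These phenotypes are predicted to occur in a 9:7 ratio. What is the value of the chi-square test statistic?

Under the 9:7 hypothesis (Σ ratio = 16, N = 349):
  colored: 349 × 9/16 = 196.3125
  colorless: 349 × 7/16 = 152.6875
χ² = Σ (O − E)² / E
  colored: (172 − 196.3125)² / 196.3125 = 3.0110
  colorless: (177 − 152.6875)² / 152.6875 = 3.8713
χ² = 3.0110 + 3.8713 = 6.8823 ≈ 6.882

6.882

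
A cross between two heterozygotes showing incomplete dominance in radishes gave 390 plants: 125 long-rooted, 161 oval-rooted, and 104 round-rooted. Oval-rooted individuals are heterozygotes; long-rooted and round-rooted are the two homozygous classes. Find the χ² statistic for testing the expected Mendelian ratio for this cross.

With incomplete dominance, a heterozygote × heterozygote cross gives a 1:2:1 phenotypic ratio.
The 1:2:1 ratio has 4 parts, so with N = 390 the expected counts are:
  long-rooted: 390 × 1/4 = 97.5
  oval-rooted: 390 × 2/4 = 195
  round-rooted: 390 × 1/4 = 97.5
χ² = Σ (O − E)² / E
  long-rooted: (125 − 97.5)² / 97.5 = 7.7564
  oval-rooted: (161 − 195)² / 195 = 5.9282
  round-rooted: (104 − 97.5)² / 97.5 = 0.4333
χ² = 7.7564 + 5.9282 + 0.4333 = 14.1179 ≈ 14.118

14.118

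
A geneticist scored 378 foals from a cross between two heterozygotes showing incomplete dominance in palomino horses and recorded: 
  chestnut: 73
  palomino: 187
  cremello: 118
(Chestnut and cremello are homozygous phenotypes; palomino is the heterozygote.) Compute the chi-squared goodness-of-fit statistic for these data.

10.757

With incomplete dominance, a heterozygote × heterozygote cross gives a 1:2:1 phenotypic ratio.
Under the 1:2:1 hypothesis (Σ ratio = 4, N = 378):
  chestnut: 378 × 1/4 = 94.5
  palomino: 378 × 2/4 = 189
  cremello: 378 × 1/4 = 94.5
χ² = Σ (O − E)² / E
  chestnut: (73 − 94.5)² / 94.5 = 4.8915
  palomino: (187 − 189)² / 189 = 0.0212
  cremello: (118 − 94.5)² / 94.5 = 5.8439
χ² = 4.8915 + 0.0212 + 5.8439 = 10.7566 ≈ 10.757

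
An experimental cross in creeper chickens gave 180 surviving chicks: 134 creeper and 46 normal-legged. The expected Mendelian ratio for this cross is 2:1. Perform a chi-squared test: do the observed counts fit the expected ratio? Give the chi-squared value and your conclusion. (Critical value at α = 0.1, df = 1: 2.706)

4.900; not consistent

Total ratio parts = 3. Expected numbers out of 180:
  creeper: 180 × 2/3 = 120
  normal-legged: 180 × 1/3 = 60
χ² = Σ (O − E)² / E
  creeper: (134 − 120)² / 120 = 1.6333
  normal-legged: (46 − 60)² / 60 = 3.2667
χ² = 1.6333 + 3.2667 = 4.900
Degrees of freedom = 2 − 1 = 1; critical value at α = 0.1 is 2.706.
Since 4.900 > 2.706, we reject the null hypothesis — the data do not fit the 2:1 ratio.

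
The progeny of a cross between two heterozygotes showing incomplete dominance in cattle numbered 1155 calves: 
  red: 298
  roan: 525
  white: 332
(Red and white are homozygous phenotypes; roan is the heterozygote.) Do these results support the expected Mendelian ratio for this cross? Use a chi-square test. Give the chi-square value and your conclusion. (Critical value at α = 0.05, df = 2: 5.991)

With incomplete dominance, a heterozygote × heterozygote cross gives a 1:2:1 phenotypic ratio.
Under the 1:2:1 hypothesis (Σ ratio = 4, N = 1155):
  red: 1155 × 1/4 = 288.75
  roan: 1155 × 2/4 = 577.5
  white: 1155 × 1/4 = 288.75
χ² = Σ (O − E)² / E
  red: (298 − 288.75)² / 288.75 = 0.2963
  roan: (525 − 577.5)² / 577.5 = 4.7727
  white: (332 − 288.75)² / 288.75 = 6.4781
χ² = 0.2963 + 4.7727 + 6.4781 = 11.5471 ≈ 11.547
Degrees of freedom = 3 − 1 = 2; critical value at α = 0.05 is 5.991.
Since 11.547 > 5.991, we reject the null hypothesis — the data do not fit the 1:2:1 ratio.

11.547; not consistent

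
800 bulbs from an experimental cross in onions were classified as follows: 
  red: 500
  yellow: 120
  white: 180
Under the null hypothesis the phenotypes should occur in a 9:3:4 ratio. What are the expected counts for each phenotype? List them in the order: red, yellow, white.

450, 150, 200

Total ratio parts = 16. Expected numbers out of 800:
  red: 800 × 9/16 = 450
  yellow: 800 × 3/16 = 150
  white: 800 × 4/16 = 200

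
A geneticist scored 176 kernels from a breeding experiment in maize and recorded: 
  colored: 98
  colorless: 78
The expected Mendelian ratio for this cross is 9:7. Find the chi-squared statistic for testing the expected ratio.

Expected counts for N = 176 under a 9:7 ratio (total parts = 16):
  colored: 176 × 9/16 = 99
  colorless: 176 × 7/16 = 77
χ² = Σ (O − E)² / E
  colored: (98 − 99)² / 99 = 0.0101
  colorless: (78 − 77)² / 77 = 0.0130
χ² = 0.0101 + 0.0130 = 0.0231 ≈ 0.023

0.023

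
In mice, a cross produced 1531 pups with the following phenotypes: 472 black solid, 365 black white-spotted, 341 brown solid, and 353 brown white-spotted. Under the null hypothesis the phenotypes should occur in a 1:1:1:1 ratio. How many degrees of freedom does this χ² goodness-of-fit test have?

3

A goodness-of-fit test with 4 phenotype classes has df = 4 − 1 = 3.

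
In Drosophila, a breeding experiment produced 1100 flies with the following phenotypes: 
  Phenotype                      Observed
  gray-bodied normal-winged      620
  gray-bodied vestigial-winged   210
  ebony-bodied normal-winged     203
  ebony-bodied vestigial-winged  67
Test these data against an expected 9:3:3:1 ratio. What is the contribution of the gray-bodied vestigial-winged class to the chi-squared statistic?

Total ratio parts = 16. Expected numbers out of 1100:
  gray-bodied normal-winged: 1100 × 9/16 = 618.75
  gray-bodied vestigial-winged: 1100 × 3/16 = 206.25
  ebony-bodied normal-winged: 1100 × 3/16 = 206.25
  ebony-bodied vestigial-winged: 1100 × 1/16 = 68.75
Contribution of gray-bodied vestigial-winged: (210 − 206.25)² / 206.25 = 0.0682

0.068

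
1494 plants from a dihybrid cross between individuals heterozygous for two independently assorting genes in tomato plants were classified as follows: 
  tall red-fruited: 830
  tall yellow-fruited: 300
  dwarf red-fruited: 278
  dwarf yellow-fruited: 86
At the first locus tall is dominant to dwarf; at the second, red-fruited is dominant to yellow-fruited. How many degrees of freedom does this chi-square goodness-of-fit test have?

A dihybrid F₂ with independent assortment and complete dominance at both loci gives a 9:3:3:1 phenotypic ratio.
A goodness-of-fit test with 4 phenotype classes has df = 4 − 1 = 3.

3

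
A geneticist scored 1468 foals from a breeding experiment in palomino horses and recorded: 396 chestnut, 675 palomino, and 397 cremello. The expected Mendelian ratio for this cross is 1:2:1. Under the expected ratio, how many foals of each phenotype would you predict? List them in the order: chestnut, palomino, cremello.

Total ratio parts = 4. Expected numbers out of 1468:
  chestnut: 1468 × 1/4 = 367
  palomino: 1468 × 2/4 = 734
  cremello: 1468 × 1/4 = 367

367, 734, 367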